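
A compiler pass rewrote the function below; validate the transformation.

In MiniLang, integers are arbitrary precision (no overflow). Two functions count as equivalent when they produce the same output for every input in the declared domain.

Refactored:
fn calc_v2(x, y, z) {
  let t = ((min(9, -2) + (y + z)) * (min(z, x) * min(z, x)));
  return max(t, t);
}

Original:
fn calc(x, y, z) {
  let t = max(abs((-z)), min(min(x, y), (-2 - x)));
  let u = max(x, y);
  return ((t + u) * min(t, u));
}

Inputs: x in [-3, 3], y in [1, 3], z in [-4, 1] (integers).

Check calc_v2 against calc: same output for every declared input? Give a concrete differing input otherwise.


The rewrite breaks on x=-3, y=1, z=-4, where the results are 5 and -80.
calc: t=4, then u=1, then returns 5
calc_v2: t=-80, then returns -80
verdict: not equivalent; witness: x=-3, y=1, z=-4


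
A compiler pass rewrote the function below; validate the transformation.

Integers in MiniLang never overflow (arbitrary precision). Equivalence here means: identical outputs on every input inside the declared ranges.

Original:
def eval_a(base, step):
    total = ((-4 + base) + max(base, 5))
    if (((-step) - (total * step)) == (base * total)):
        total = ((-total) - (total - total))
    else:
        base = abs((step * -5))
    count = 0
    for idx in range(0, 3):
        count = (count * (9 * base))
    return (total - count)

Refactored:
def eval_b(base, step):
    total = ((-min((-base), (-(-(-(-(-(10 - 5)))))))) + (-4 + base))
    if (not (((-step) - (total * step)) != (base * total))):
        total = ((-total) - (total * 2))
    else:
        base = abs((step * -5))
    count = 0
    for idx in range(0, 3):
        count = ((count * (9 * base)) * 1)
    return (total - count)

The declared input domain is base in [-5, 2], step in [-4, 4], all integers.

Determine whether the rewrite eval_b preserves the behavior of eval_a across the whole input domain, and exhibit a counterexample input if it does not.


Consider the input base=0, step=0.
eval_a: total becomes 1; next (((-step) - (total * step)) == (base * total)) evaluates to true; next total becomes -1; next count becomes 0; next at idx=0:; next count becomes 0; next at idx=1:; next count becomes 0; next at idx=2:; next count becomes 0; next final value -1
eval_b: total becomes 1; next (not (((-step) - (total * step)) != (base * total))) evaluates to true; next total becomes -3; next count becomes 0; next at idx=0:; next count becomes 0; next at idx=1:; next count becomes 0; next at idx=2:; next count becomes 0; next final value -3
-1 and -3 differ, so these are not the same function on this domain.
verdict: not equivalent; witness: base=0, step=0


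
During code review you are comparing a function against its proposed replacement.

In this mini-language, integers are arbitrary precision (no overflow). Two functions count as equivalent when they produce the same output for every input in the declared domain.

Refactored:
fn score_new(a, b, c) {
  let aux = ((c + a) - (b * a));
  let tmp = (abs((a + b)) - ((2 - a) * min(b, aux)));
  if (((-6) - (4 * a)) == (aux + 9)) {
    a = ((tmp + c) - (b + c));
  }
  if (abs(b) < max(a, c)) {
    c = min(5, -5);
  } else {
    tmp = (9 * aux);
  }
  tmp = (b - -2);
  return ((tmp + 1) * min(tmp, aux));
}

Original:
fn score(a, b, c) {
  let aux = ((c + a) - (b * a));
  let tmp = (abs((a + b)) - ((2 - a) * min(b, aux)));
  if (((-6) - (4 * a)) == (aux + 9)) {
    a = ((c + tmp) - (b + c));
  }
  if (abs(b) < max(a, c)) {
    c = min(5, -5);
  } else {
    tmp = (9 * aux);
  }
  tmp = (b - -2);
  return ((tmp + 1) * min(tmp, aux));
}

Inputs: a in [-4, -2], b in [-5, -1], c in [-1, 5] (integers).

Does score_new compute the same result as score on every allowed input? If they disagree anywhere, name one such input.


This is a faithful refactor — same computation, different form, but the computed results match everywhere.
Spot check at a=-4, b=-2, c=1 — score: aux := -11 | tmp := 72 | (((-6) - (4 * a)) == (aux + 9)): false | (abs(b) < max(a, c)): false | tmp := -99 | tmp := 0 | result -11. score_new: aux := -11 | tmp := 72 | (((-6) - (4 * a)) == (aux + 9)): false | (abs(b) < max(a, c)): false | tmp := -99 | tmp := 0 | result -11. Both give -11.
An exhaustive pass over the 105 declared inputs shows identical outputs.
verdict: equivalent


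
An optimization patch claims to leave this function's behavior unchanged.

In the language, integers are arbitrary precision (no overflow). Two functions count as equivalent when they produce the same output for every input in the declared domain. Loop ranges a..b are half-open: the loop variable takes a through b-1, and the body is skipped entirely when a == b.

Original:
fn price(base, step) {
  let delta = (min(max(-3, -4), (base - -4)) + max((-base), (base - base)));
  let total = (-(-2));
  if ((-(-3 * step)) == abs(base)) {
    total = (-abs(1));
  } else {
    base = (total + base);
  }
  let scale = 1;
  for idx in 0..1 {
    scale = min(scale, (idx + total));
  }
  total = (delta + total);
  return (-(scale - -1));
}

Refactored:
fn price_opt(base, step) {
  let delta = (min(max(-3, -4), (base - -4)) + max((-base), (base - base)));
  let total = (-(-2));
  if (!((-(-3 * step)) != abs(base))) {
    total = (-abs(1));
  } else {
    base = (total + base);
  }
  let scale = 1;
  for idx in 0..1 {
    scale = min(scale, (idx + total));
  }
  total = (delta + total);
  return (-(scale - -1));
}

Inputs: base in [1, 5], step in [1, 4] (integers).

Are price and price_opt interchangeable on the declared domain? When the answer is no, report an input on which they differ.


This is a faithful refactor — comparison usage differs; boolean connective usage differs, but the computed results match everywhere.
Spot check at base=3, step=4 — price: delta=-3, then total=2, then ((-(-3 * step)) == abs(base)) is false, then base=5, then scale=1, then (idx=0), then scale=1, then total=-1, then returns -2. price_opt: delta=-3, then total=2, then (!((-(-3 * step)) != abs(base))) is false, then base=5, then scale=1, then (idx=0), then scale=1, then total=-1, then returns -2. Both give -2.
An exhaustive pass over the 20 declared inputs shows identical outputs.
verdict: equivalent


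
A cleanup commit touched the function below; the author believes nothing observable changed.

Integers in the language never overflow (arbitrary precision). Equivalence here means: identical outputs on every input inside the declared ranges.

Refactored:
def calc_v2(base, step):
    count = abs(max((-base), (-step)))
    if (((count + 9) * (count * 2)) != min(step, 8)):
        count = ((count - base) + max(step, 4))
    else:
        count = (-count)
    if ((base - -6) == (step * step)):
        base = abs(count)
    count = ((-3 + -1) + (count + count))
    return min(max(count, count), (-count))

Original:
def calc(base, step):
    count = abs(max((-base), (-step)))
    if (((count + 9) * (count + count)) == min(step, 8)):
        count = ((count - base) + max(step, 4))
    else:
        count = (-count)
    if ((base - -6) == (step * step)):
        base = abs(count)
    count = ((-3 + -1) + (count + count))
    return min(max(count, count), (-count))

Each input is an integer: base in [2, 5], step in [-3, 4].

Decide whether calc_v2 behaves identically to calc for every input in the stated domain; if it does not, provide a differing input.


Consider the input base=2, step=-3.
calc: count becomes 3; next (((count + 9) * (count + count)) == min(step, 8)) evaluates to false; next count becomes -3; next ((base - -6) == (step * step)) evaluates to false; next count becomes -10; next final value -10
calc_v2: count becomes 3; next (((count + 9) * (count * 2)) != min(step, 8)) evaluates to true; next count becomes 5; next ((base - -6) == (step * step)) evaluates to false; next count becomes 6; next final value -6
-10 against -6: the behavior changed.
verdict: not equivalent; witness: base=2, step=-3


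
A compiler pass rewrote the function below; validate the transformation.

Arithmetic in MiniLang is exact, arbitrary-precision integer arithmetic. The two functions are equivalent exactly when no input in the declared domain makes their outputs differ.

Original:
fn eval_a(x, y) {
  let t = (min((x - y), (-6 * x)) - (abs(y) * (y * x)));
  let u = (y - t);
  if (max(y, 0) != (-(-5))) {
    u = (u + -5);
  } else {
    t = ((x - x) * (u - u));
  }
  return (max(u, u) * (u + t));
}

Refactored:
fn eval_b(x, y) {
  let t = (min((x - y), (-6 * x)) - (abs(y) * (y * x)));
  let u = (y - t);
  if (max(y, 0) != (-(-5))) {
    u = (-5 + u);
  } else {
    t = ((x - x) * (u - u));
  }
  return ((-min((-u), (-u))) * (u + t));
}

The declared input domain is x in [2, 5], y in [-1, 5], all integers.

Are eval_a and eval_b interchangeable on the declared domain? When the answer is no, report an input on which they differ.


The two are interchangeable: min/max/abs usage differs, and every declared input agrees.
Tracing x=3, y=-1: eval_a: t becomes -15; next u becomes 14; next (max(y, 0) != (-(-5))) evaluates to true; next u becomes 9; next final value -54 | eval_b: t becomes -15; next u becomes 14; next (max(y, 0) != (-(-5))) evaluates to true; next u becomes 9; next final value -54 — matching result -54.
Across all 28 domain points the two functions coincide.
verdict: equivalent


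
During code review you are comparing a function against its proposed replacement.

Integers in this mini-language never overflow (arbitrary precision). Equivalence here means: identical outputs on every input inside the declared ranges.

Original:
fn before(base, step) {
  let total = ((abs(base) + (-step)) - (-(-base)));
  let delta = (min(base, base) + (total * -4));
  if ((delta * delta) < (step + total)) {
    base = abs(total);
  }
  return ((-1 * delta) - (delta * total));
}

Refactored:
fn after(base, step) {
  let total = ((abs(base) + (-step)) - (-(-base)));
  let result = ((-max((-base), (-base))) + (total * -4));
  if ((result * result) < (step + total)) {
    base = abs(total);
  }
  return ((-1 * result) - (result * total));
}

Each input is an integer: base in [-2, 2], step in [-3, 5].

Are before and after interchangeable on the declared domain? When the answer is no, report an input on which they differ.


Side by side, the visible changes include: min/max/abs usage differs, and local variable names differ.
Spot check at base=0, step=0 — before: total := 0 | delta := 0 | ((delta * delta) < (step + total)): false | result 0. after: total := 0 | result := 0 | ((result * result) < (step + total)): false | result 0. Both give 0.
Checked all 45 inputs in the declared domain: the outputs agree on every one.
verdict: equivalent


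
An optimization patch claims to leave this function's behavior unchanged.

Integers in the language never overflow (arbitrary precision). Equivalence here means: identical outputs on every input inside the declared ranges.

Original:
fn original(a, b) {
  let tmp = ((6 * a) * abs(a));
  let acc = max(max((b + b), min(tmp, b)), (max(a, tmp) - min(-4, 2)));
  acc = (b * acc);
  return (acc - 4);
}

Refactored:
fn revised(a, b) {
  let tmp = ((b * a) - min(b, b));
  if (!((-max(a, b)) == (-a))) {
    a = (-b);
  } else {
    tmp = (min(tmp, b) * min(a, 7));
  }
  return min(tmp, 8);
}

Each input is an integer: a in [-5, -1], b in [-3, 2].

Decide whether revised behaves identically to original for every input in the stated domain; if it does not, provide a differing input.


Consider the input a=-5, b=-3.
original: tmp=-150, then acc=-1, then acc=3, then returns -1
revised: tmp=18, then (!((-max(a, b)) == (-a))) is true, then a=3, then returns 8
-1 != 8, so the rewrite changes behavior.
verdict: not equivalent; witness: a=-5, b=-3


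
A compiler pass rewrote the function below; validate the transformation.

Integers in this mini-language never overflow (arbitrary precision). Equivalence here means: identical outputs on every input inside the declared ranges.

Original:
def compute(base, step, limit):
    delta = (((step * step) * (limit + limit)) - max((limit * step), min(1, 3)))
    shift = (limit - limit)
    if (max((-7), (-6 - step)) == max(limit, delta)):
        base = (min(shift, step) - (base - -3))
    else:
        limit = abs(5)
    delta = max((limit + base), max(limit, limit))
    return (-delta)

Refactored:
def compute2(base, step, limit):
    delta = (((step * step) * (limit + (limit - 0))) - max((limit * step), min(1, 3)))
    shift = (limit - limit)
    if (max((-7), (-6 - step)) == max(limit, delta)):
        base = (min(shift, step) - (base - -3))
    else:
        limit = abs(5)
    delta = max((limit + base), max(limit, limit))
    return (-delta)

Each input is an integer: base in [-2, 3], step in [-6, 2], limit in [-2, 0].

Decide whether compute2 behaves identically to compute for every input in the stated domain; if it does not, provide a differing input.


Behavior is preserved: although constant usage differs, arithmetic usage differs, the outputs never diverge.
As a probe, take base=-2, step=0, limit=0: compute runs delta=-1, then shift=0, then (max((-7), (-6 - step)) == max(limit, delta)) is false, then limit=5, then delta=5, then returns -5; compute2 runs delta=-1, then shift=0, then (max((-7), (-6 - step)) == max(limit, delta)) is false, then limit=5, then delta=5, then returns -5; both end at -5.
An exhaustive pass over the 162 declared inputs shows identical outputs.
verdict: equivalent


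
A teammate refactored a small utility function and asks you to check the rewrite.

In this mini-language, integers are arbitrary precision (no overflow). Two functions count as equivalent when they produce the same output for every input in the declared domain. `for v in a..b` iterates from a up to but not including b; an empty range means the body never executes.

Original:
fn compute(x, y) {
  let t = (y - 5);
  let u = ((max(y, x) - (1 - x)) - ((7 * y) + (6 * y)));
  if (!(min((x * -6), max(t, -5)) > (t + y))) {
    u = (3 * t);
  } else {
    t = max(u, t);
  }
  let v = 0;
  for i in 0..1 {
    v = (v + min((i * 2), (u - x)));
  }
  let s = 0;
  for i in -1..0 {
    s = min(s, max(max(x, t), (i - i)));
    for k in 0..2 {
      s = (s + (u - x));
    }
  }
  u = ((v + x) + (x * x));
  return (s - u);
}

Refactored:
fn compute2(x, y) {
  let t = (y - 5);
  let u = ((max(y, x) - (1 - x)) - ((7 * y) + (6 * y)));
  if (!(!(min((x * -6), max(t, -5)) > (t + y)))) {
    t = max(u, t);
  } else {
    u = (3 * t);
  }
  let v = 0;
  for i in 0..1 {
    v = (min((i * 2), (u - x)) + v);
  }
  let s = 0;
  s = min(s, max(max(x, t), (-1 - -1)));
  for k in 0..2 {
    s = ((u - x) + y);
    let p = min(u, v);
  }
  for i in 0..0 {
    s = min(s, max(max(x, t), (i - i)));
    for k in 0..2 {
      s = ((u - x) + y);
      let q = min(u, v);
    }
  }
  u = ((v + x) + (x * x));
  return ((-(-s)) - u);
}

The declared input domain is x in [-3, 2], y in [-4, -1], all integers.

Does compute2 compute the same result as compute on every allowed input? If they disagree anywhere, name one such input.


There is a counterexample at x=-3, y=-4: 90 on one side, 38 on the other.
compute: t becomes -9; next u becomes 45; next (!(min((x * -6), max(t, -5)) > (t + y))) evaluates to false; next t becomes 45; next v becomes 0; next at i=0:; next v becomes 0; next s becomes 0; next at i=-1:; next s becomes 0; next at k=0:; next s becomes 48; next at k=1:; next s becomes 96; next u becomes 6; next final value 90
compute2: t becomes -9; next u becomes 45; next (!(!(min((x * -6), max(t, -5)) > (t + y)))) evaluates to true; next t becomes 45; next v becomes 0; next at i=0:; next v becomes 0; next s becomes 0; next s becomes 0; next at k=0:; next s becomes 44; next p becomes 0; next at k=1:; next s becomes 44; next p becomes 0; next i never enters its loop body; next u becomes 6; next final value 38
verdict: not equivalent; witness: x=-3, y=-4


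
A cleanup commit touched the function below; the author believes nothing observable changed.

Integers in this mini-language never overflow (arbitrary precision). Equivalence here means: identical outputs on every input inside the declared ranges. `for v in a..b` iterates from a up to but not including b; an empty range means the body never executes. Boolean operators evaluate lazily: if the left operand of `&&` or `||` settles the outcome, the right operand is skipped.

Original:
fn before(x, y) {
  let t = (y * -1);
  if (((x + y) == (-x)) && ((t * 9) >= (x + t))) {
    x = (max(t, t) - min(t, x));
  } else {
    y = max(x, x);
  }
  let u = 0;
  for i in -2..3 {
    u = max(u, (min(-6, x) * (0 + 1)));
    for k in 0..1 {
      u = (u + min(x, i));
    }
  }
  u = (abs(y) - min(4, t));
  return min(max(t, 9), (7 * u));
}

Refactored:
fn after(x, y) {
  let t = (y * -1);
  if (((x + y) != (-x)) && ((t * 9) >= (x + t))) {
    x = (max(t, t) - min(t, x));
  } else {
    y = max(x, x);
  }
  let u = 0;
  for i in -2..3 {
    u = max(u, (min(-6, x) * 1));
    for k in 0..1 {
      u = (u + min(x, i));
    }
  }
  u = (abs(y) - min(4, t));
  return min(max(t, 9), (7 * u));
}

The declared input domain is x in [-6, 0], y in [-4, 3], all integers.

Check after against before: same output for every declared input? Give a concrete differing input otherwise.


On input x=-6, y=-4, before returns 9 while after returns 0.
verdict: not equivalent; witness: x=-6, y=-4


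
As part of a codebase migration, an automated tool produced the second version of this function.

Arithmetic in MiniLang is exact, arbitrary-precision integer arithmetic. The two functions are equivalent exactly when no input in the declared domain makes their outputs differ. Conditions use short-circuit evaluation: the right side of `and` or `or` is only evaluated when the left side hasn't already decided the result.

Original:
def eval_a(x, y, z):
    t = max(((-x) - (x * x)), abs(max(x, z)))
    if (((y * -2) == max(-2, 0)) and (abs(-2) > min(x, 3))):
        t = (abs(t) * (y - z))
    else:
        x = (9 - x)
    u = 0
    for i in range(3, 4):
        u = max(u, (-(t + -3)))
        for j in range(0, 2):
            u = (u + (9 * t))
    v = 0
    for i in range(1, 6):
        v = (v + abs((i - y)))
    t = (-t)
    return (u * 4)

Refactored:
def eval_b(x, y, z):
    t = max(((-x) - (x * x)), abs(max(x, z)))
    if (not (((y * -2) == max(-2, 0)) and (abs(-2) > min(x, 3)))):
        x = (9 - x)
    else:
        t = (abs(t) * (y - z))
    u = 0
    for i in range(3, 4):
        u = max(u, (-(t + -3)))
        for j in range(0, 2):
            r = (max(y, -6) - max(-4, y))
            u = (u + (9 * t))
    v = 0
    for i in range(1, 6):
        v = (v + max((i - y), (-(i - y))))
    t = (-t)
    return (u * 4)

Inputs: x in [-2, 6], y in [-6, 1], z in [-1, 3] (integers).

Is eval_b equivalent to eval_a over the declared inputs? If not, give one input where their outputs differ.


The two versions differ — the changes include local variable names differ; arithmetic usage differs; boolean connective usage differs; constant usage differs; statement counts differ; min/max/abs usage differs.
One worked example (x=5, y=-3, z=-1) — eval_a: t becomes 5; next (((y * -2) == max(-2, 0)) and (abs(-2) > min(x, 3))) evaluates to false; next x becomes 4; next u becomes 0; next at i=3:; next u becomes 0; next at j=0:; next u becomes 45; next at j=1:; next u becomes 90; next v becomes 0; next at i=1:; next v becomes 4; next at i=2:; next v becomes 9; next at i=3:; next v becomes 15; next at i=4:; next v becomes 22; next at i=5:; next v becomes 30; next t becomes -5; next final value 360; eval_b: t becomes 5; next (not (((y * -2) == max(-2, 0)) and (abs(-2) > min(x, 3)))) evaluates to true; next x becomes 4; next u becomes 0; next at i=3:; next u becomes 0; next at j=0:; next r becomes 0; next u becomes 45; next at j=1:; next r becomes 0; next u becomes 90; next v becomes 0; next at i=1:; next v becomes 4; next at i=2:; next v becomes 9; next at i=3:; next v becomes 15; next at i=4:; next v becomes 22; next at i=5:; next v becomes 30; next t becomes -5; next final value 360; agreement on 360.
Across all 360 domain points the two functions coincide.
verdict: equivalent


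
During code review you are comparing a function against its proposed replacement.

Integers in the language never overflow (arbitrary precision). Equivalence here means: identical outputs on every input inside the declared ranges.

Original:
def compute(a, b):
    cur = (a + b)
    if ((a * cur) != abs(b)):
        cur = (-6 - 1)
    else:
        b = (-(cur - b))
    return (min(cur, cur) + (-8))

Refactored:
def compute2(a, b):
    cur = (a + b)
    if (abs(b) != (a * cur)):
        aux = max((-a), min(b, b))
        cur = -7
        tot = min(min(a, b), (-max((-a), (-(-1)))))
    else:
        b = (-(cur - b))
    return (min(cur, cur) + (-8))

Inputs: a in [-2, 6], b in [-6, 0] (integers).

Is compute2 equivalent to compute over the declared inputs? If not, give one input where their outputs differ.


Side by side, the visible changes include: constant usage differs; also local variable names differ; also statement counts differ; also arithmetic usage differs; also min/max/abs usage differs.
Spot check at a=2, b=-2 — compute: cur = 0; ((a * cur) != abs(b)) -> true; cur = -7; return -15. compute2: cur = 0; (abs(b) != (a * cur)) -> true; aux = -2; cur = -7; tot = -2; return -15. Both give -15.
Every one of the 63 inputs gives matching results.
verdict: equivalent


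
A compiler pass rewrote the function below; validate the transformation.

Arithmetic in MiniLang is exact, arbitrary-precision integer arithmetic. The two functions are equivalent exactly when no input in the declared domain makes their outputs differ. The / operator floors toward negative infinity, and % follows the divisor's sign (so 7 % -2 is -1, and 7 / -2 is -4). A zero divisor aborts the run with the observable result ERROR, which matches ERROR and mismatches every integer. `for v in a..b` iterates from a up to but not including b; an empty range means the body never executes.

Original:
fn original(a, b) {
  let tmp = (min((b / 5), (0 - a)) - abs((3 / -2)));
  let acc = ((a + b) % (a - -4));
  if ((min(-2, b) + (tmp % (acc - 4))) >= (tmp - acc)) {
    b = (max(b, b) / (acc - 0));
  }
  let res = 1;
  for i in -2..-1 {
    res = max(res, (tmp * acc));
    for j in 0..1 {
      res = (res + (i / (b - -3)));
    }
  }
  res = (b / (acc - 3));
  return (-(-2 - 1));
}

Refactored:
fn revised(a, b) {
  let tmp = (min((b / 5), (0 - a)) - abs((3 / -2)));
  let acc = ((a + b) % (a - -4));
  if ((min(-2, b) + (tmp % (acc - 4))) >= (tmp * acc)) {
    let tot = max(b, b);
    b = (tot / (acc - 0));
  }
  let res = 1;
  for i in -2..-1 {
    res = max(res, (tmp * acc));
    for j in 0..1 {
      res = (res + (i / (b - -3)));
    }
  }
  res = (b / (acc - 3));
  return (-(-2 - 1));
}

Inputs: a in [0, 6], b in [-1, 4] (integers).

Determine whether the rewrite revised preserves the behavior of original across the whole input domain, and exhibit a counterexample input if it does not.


Consider the input a=2, b=4.
original: tmp=-4, then acc=0, then ((min(-2, b) + (tmp % (acc - 4))) >= (tmp - acc)) is true, then a zero divisor aborts: ERROR
revised: tmp=-4, then acc=0, then ((min(-2, b) + (tmp % (acc - 4))) >= (tmp * acc)) is false, then res=1, then (i=-2), then res=1, then (j=0), then res=0, then res=-2, then returns 3
ERROR != 3, so the rewrite changes behavior.
verdict: not equivalent; witness: a=2, b=4


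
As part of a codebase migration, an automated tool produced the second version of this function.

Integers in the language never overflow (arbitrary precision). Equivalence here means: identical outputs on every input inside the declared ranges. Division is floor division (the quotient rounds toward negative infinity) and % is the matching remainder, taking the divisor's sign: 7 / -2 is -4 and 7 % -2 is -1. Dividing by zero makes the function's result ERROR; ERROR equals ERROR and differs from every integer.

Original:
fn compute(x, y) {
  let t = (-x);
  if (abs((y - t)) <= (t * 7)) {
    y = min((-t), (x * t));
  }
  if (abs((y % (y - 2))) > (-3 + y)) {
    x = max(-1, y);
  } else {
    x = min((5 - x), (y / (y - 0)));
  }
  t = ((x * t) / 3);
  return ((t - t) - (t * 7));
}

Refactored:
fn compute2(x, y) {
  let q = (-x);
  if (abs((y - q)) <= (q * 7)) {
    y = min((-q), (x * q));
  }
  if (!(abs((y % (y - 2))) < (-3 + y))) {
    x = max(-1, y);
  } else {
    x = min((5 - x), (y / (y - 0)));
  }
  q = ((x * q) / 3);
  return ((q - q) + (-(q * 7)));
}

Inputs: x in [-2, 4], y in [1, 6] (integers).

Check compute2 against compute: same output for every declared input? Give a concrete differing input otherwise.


The rewrite breaks on x=1, y=5, where the results are 7 and 14.
compute: t=-1, then (abs((y - t)) <= (t * 7)) is false, then (abs((y % (y - 2))) > (-3 + y)) is false, then x=1, then t=-1, then returns 7
compute2: q=-1, then (abs((y - q)) <= (q * 7)) is false, then (!(abs((y % (y - 2))) < (-3 + y))) is true, then x=5, then q=-2, then returns 14
verdict: not equivalent; witness: x=1, y=5


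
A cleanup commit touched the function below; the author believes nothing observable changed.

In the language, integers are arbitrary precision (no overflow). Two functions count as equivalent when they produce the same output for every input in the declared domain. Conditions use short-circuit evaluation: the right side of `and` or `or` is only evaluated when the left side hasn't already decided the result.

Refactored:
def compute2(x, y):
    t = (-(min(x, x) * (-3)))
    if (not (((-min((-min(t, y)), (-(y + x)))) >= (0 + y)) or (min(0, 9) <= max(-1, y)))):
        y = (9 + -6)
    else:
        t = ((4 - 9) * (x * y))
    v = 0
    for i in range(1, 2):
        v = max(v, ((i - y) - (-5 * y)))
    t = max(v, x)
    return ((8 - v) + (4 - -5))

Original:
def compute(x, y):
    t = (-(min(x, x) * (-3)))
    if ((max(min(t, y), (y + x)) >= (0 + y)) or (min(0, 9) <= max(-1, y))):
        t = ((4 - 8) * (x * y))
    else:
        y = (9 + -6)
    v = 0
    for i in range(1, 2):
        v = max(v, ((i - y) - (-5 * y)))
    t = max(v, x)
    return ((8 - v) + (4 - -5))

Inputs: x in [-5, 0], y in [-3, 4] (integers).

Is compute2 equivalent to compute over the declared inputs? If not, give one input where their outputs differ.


The suspicious edit (`8` became `9`) never changes the result for any input inside the declared domain.
As a probe, take x=-5, y=0: compute runs t := -15 | ((max(min(t, y), (y + x)) >= (0 + y)) or (min(0, 9) <= max(-1, y))): true | t := 0 | v := 0 | iter i=1: | v := 1 | t := 1 | result 16; compute2 runs t := -15 | (not (((-min((-min(t, y)), (-(y + x)))) >= (0 + y)) or (min(0, 9) <= max(-1, y)))): false | t := 0 | v := 0 | iter i=1: | v := 1 | t := 1 | result 16; both end at 16.
Checked all 48 inputs in the declared domain: the outputs agree on every one.
verdict: equivalent


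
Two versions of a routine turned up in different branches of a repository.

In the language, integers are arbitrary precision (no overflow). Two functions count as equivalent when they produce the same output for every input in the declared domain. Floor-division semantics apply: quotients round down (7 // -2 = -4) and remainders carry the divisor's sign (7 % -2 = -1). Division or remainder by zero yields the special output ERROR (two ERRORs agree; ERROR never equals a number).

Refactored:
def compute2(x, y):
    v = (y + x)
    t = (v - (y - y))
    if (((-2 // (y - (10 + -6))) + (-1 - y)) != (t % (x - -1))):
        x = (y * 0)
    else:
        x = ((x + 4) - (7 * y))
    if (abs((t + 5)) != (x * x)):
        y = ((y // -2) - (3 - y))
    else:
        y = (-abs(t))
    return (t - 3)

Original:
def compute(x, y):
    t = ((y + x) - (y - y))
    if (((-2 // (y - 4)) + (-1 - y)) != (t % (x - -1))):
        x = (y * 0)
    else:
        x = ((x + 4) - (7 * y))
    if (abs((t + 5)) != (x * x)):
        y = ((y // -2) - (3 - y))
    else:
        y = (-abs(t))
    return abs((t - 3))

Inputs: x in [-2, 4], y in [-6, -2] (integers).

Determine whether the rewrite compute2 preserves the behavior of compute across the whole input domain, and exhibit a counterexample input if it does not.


There is a counterexample at x=-2, y=-6: 11 on one side, -11 on the other.
compute: t becomes -8; next (((-2 // (y - 4)) + (-1 - y)) != (t % (x - -1))) evaluates to true; next x becomes 0; next (abs((t + 5)) != (x * x)) evaluates to true; next y becomes -6; next final value 11
compute2: v becomes -8; next t becomes -8; next (((-2 // (y - (10 + -6))) + (-1 - y)) != (t % (x - -1))) evaluates to true; next x becomes 0; next (abs((t + 5)) != (x * x)) evaluates to true; next y becomes -6; next final value -11
verdict: not equivalent; witness: x=-2, y=-6


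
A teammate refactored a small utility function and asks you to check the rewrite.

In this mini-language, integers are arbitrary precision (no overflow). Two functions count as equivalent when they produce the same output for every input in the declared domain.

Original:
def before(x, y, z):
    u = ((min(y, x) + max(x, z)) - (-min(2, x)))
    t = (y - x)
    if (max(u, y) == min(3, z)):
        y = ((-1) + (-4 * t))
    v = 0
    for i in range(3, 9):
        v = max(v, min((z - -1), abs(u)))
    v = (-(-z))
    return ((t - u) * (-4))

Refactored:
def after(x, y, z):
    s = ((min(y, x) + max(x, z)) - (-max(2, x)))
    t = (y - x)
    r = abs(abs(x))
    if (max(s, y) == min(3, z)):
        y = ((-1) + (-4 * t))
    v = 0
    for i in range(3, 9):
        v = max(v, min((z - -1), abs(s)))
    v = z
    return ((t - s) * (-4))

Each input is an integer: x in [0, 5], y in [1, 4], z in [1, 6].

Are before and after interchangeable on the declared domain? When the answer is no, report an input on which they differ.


Evaluate both at x=0, y=1, z=1.
before: u = 1; t = 1; (max(u, y) == min(3, z)) -> true; y = -5; v = 0; [i=3]; v = 1; [i=4]; v = 1; [i=5]; v = 1; [i=6]; v = 1; [i=7]; v = 1; [i=8]; v = 1; v = 1; return 0
after: s = 3; t = 1; r = 0; (max(s, y) == min(3, z)) -> false; v = 0; [i=3]; v = 2; [i=4]; v = 2; [i=5]; v = 2; [i=6]; v = 2; [i=7]; v = 2; [i=8]; v = 2; v = 1; return 8
0 against 8: the behavior changed.
verdict: not equivalent; witness: x=0, y=1, z=1


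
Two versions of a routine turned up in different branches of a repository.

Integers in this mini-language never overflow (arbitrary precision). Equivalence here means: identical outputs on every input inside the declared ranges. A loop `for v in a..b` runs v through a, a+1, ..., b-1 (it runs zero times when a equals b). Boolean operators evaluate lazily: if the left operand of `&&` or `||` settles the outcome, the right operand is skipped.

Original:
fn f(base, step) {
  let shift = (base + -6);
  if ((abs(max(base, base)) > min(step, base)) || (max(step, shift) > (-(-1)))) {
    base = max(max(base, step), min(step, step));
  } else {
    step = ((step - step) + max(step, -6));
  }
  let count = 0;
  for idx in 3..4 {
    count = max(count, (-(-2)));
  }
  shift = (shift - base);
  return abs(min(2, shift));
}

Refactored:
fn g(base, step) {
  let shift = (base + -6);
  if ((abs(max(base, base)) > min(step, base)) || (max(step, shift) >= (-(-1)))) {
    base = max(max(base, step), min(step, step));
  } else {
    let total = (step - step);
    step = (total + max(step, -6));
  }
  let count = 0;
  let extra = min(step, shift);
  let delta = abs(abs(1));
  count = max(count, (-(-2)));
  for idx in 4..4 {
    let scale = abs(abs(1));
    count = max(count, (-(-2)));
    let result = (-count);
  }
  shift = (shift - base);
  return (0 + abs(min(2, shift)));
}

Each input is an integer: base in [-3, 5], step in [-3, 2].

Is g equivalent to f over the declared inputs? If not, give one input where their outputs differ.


Consider the input base=0, step=1.
f: shift := -6 | ((abs(max(base, base)) > min(step, base)) || (max(step, shift) > (-(-1)))): false | step := 1 | count := 0 | iter idx=3: | count := 2 | shift := -6 | result 6
g: shift := -6 | ((abs(max(base, base)) > min(step, base)) || (max(step, shift) >= (-(-1)))): true | base := 1 | count := 0 | extra := -6 | delta := 1 | count := 2 | loop over idx: empty range | shift := -7 | result 7
6 vs 7 — the two versions disagree here.
verdict: not equivalent; witness: base=0, step=1


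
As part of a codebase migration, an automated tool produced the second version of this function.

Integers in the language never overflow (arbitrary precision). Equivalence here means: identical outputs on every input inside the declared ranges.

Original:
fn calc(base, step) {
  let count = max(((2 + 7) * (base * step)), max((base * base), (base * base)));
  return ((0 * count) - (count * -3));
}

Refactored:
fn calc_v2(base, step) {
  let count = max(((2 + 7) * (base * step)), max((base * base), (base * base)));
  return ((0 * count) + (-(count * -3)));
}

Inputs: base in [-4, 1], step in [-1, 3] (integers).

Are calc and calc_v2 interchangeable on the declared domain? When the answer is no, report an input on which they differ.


Reading the diff, among the changes: arithmetic usage differs.
Tracing base=-3, step=1: calc: count = 9; return 27 | calc_v2: count = 9; return 27 — matching result 27.
Across all 30 domain points the two functions coincide.
verdict: equivalent


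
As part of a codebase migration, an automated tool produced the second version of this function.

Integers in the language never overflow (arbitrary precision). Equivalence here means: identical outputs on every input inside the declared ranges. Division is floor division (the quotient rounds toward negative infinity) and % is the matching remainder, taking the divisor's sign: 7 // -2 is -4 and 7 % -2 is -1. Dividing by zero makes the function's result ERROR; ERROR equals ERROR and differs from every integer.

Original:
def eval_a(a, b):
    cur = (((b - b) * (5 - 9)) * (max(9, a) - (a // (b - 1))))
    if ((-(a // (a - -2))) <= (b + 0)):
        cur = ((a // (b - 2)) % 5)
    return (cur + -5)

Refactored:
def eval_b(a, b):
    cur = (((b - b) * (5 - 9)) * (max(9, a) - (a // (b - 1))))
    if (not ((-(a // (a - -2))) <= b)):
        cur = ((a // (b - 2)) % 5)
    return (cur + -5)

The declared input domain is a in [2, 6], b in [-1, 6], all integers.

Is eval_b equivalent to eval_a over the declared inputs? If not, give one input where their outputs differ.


Not equivalent: a=2, b=-1 separates them (-5 vs -1).
eval_a: cur = 0; ((-(a // (a - -2))) <= (b + 0)) -> false; return -5
eval_b: cur = 0; (not ((-(a // (a - -2))) <= b)) -> true; cur = 4; return -1
verdict: not equivalent; witness: a=2, b=-1


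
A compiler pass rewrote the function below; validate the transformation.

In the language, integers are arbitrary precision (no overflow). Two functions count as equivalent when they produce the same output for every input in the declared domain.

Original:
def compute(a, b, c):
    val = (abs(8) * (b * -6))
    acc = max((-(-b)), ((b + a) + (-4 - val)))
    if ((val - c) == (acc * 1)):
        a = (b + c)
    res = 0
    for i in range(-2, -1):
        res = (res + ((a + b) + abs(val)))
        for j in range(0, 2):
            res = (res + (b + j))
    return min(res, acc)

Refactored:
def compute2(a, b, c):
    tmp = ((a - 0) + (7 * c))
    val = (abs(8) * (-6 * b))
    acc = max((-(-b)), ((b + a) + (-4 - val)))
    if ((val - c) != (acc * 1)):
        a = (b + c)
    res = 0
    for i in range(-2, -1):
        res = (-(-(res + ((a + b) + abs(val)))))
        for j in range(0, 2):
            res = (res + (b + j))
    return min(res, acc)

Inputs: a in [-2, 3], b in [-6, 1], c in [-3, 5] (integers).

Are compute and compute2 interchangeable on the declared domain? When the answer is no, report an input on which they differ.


Evaluate both at a=-2, b=0, c=-3.
compute: val := 0 | acc := 0 | ((val - c) == (acc * 1)): false | res := 0 | iter i=-2: | res := -2 | iter j=0: | res := -2 | iter j=1: | res := -1 | result -1
compute2: tmp := -23 | val := 0 | acc := 0 | ((val - c) != (acc * 1)): true | a := -3 | res := 0 | iter i=-2: | res := -3 | iter j=0: | res := -3 | iter j=1: | res := -2 | result -2
-1 != -2, so the rewrite changes behavior.
verdict: not equivalent; witness: a=-2, b=0, c=-3


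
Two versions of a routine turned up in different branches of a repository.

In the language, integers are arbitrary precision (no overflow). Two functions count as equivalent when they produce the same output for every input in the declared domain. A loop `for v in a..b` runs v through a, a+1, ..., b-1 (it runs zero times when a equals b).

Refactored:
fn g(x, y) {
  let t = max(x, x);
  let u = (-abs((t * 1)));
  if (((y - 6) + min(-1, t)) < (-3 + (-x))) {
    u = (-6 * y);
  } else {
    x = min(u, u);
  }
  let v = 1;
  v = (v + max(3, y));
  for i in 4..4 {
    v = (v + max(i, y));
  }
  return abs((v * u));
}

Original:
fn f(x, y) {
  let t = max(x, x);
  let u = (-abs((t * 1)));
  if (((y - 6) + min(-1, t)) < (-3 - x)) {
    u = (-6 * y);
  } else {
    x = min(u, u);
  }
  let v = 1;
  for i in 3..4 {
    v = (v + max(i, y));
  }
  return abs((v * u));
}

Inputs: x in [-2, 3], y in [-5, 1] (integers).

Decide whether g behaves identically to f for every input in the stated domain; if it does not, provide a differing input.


The two are interchangeable: constant usage differs, and loop structure differs, and statement counts differ, and min/max/abs usage differs, and arithmetic usage differs, and every declared input agrees.
Tracing x=-2, y=0: f: t := -2 | u := -2 | (((y - 6) + min(-1, t)) < (-3 - x)): true | u := 0 | v := 1 | iter i=3: | v := 4 | result 0 | g: t := -2 | u := -2 | (((y - 6) + min(-1, t)) < (-3 + (-x))): true | u := 0 | v := 1 | v := 4 | loop over i: empty range | result 0 — matching result 0.
Checked all 42 inputs in the declared domain: the outputs agree on every one.
verdict: equivalent


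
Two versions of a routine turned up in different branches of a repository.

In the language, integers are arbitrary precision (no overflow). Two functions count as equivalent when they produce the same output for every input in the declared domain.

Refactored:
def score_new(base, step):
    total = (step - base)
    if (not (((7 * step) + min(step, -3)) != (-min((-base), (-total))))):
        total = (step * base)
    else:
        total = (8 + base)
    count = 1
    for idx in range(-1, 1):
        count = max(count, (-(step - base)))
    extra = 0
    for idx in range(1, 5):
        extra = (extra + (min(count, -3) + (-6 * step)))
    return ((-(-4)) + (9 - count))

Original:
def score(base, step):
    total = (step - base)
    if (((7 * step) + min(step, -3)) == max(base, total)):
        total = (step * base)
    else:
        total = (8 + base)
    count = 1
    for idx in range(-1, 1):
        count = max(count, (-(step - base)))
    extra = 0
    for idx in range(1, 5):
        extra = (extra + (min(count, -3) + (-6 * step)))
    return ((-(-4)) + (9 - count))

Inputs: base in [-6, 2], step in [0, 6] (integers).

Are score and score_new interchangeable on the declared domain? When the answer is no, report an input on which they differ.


Differences: min/max/abs usage differs; and comparison usage differs; and boolean connective usage differs — yet all 63 inputs agree.
verdict: equivalent


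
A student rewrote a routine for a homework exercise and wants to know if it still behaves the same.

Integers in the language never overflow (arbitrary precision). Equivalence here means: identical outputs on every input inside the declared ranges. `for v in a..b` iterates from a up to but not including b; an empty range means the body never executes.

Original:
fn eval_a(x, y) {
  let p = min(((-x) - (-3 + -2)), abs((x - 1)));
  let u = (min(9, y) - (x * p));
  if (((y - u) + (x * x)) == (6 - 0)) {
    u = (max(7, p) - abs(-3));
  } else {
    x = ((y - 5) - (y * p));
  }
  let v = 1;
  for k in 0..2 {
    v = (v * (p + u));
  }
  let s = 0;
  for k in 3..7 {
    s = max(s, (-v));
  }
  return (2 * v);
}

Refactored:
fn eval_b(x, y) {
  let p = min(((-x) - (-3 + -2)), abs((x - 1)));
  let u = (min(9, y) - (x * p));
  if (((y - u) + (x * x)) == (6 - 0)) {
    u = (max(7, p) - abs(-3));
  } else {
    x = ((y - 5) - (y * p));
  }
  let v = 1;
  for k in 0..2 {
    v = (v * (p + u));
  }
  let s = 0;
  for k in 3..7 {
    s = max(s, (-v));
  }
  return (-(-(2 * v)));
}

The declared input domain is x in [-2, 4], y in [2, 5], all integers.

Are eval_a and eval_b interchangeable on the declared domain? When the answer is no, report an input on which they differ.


Although same computation, different form, 28/28 inputs agree.
verdict: equivalent
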